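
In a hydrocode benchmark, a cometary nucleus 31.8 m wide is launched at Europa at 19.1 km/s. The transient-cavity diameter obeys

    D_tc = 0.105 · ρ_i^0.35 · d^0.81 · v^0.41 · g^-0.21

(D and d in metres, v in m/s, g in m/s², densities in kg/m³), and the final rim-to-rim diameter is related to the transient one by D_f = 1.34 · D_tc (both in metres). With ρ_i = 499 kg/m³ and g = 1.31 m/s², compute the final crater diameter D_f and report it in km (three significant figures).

D_f ≈ 1.10 km

v = 19100 m/s.
ρ_i^0.35 = 499^0.35 = 8.797
d^0.81 = 31.8^0.81 = 16.48
v^0.41 = 19100^0.41 = 56.91
g^-0.21 = 1.31^-0.21 = 0.9449
D_tc = 0.105 × 8.797 × 16.48 × 56.91 × 0.9449 = 818.6 m
D_f = 1.34 × 818.6 = 1097 m
     = 1.097 km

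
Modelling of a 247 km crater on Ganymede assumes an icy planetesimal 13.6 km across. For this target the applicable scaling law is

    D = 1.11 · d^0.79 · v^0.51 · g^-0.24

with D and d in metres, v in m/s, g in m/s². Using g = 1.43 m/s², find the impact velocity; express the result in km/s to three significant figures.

v ≈ 14.3 km/s

Rearranging for v: v = [D / (1.11 · 13600^0.79 · 1.43^-0.24)]^(1/0.51).
D = 247000 m.
13600^0.79 = 1843
1.43^-0.24 = 0.9177
Denominator = 1.11 × 1843 × 0.9177 = 1877
D / 1877 = 247000 / 1877 = 131.6
v = 131.6^(1/0.51) = 131.6^1.9608 = 14303 m/s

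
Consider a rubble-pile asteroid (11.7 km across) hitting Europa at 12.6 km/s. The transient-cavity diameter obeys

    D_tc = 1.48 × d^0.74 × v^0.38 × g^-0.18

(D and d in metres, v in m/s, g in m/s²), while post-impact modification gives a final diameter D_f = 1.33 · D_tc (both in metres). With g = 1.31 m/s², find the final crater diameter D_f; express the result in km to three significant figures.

D_f ≈ 69.4 km

In SI: d = 11700 m, v = 12600 m/s.
d^0.74 = 11700^0.74 = 1024
v^0.38 = 12600^0.38 = 36.15
g^-0.18 = 1.31^-0.18 = 0.9526
D_tc = 1.48 × 1024 × 36.15 × 0.9526 = 52190 m
D_f = 1.33 × 52190 = 69413 m
     = 69.41 km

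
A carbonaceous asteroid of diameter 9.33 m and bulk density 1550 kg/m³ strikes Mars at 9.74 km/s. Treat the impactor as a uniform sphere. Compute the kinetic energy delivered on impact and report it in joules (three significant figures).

E ≈ 3.13 × 10^13 J

v = 9740 m/s.
Mass m = (π/6) ρ d³ = (π/6) × 1550 × (9.33)³ = 6.591 × 10^5 kg
E = ½ m v² = 0.5 × 6.591 × 10^5 × (9740)² = 3.126 × 10^13 J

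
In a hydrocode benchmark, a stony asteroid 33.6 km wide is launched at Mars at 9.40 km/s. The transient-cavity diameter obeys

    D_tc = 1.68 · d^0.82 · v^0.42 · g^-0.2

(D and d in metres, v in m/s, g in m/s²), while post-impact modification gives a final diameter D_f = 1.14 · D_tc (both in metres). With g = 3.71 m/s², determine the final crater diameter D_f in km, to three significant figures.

D_f ≈ 354 km

In SI: d = 33600 m, v = 9400 m/s.
d^0.82 = 33600^0.82 = 5148
v^0.42 = 9400^0.42 = 46.64
g^-0.2 = 3.71^-0.2 = 0.7694
D_tc = 1.68 × 5148 × 46.64 × 0.7694 = 3.104 × 10^5 m
D_f = 1.14 × 3.104 × 10^5 = 3.539 × 10^5 m
     = 353.9 km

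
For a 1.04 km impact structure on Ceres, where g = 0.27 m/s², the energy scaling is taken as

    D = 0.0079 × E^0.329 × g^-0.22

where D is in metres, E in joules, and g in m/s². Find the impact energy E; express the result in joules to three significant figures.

E ≈ 1.51 × 10^15 J

Rearranging: E = [D / (0.0079 · g^-0.22)]^(1/0.329).
D = 1040 m.
g^-0.22 = 0.27^-0.22 = 1.334
D / (0.0079 × 1.334) = 1040 / (0.01054) = 9.867 × 10^4
E = (9.867 × 10^4)^3.0395 = 1.513 × 10^15 J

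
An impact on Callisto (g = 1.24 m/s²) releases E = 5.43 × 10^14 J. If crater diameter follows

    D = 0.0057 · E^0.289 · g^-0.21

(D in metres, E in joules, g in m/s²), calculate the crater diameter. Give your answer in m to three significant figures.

D ≈ 98.8 m

E^0.289 = (5.43 × 10^14)^0.289 = 1.813 × 10^4
g^-0.21 = 1.24^-0.21 = 0.9558
D = 0.0057 × 1.813 × 10^4 × 0.9558 = 98.77 m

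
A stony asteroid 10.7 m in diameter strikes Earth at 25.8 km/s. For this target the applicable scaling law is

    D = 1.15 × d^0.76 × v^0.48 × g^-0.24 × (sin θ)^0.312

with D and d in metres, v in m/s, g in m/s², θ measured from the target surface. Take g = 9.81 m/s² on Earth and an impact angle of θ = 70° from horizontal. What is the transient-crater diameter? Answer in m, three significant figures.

In SI units: v = 25800 m/s.
d^0.76 = 10.7^0.76 = 6.058
v^0.48 = 25800^0.48 = 131.1
g^-0.24 = 9.81^-0.24 = 0.5781
(sin 70°)^0.312 = 0.9397^0.312 = 0.9808
D = 1.15 × 6.058 × 131.1 × 0.5781 × 0.9808 = 517.9 m

D ≈ 518 m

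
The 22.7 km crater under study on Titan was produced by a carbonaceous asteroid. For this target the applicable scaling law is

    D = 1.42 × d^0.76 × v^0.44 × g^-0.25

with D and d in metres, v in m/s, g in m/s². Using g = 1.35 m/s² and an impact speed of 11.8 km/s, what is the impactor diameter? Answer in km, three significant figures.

Rearranging for d: d = [D / (1.42 · 11800^0.44 · 1.35^-0.25)]^(1/0.76).
D = 22700 m.
11800^0.44 = 61.89
1.35^-0.25 = 0.9277
Denominator = 1.42 × 61.89 × 0.9277 = 81.53
D / 81.53 = 22700 / 81.53 = 278.4
d = 278.4^(1/0.76) = 278.4^1.3158 = 1647 m

d ≈ 1.65 km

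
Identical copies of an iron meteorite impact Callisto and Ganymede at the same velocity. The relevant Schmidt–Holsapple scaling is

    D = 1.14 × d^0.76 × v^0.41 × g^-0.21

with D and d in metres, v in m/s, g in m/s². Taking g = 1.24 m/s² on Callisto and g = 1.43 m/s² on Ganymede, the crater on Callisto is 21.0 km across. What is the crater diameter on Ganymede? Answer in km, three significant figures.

D ≈ 20.4 km

All impactor-dependent factors cancel in the ratio, leaving D_Ganymede/D_Callisto = (g_Ganymede/g_Callisto)^-0.21.
(1.43/1.24)^-0.21 = 1.153^-0.21 = 0.9705
D_Ganymede = 0.9705 × 21.0 km = 20.4 km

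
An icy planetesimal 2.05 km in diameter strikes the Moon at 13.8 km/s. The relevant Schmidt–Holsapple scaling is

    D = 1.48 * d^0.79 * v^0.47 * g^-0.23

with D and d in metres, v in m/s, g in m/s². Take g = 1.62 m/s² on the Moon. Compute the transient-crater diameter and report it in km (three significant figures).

In SI units: d = 2050 m, v = 13800 m/s.
d^0.79 = 2050^0.79 = 413.3
v^0.47 = 13800^0.47 = 88.26
g^-0.23 = 1.62^-0.23 = 0.8950
D = 1.48 × 413.3 × 88.26 × 0.8950 = 48319 m
   = 48.32 km

D ≈ 48.3 km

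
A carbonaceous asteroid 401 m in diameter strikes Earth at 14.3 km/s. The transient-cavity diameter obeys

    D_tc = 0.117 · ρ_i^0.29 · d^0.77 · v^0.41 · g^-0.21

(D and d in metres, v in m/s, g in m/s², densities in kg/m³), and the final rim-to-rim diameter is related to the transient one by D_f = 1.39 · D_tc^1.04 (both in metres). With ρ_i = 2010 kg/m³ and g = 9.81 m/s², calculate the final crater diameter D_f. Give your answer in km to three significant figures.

v = 14300 m/s.
ρ_i^0.29 = 2010^0.29 = 9.077
d^0.77 = 401^0.77 = 101.0
v^0.41 = 14300^0.41 = 50.55
g^-0.21 = 9.81^-0.21 = 0.6191
D_tc = 0.117 × 9.077 × 101.0 × 50.55 × 0.6191 = 3357 m
D_f = 1.39 × (3357)^1.04 = 6457 m
     = 6.457 km

D_f ≈ 6.46 km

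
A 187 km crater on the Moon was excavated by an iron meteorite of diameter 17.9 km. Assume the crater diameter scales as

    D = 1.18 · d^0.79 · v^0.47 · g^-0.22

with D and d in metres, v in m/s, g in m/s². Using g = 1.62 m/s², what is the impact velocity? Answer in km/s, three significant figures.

Rearranging for v: v = [D / (1.18 · 17900^0.79 · 1.62^-0.22)]^(1/0.47).
D = 187000 m.
17900^0.79 = 2290
1.62^-0.22 = 0.8993
Denominator = 1.18 × 2290 × 0.8993 = 2430
D / 2430 = 187000 / 2430 = 76.95
v = 76.95^(1/0.47) = 76.95^2.1277 = 10311 m/s

v ≈ 10.3 km/s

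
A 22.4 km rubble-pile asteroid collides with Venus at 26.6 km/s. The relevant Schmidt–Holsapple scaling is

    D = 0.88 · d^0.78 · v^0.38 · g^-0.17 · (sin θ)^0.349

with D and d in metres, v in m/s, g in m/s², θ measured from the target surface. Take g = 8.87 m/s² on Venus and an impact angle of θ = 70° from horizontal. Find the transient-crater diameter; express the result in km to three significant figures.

D ≈ 70.6 km

In SI units: d = 22400 m, v = 26600 m/s.
d^0.78 = 22400^0.78 = 2473
v^0.38 = 26600^0.38 = 48.02
g^-0.17 = 8.87^-0.17 = 0.6900
(sin 70°)^0.349 = 0.9397^0.349 = 0.9785
D = 0.88 × 2473 × 48.02 × 0.6900 × 0.9785 = 70557 m
   = 70.56 km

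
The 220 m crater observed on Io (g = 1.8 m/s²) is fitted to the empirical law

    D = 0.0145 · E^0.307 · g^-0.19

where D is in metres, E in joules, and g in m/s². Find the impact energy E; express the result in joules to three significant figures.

Rearranging: E = [D / (0.0145 · g^-0.19)]^(1/0.307).
g^-0.19 = 1.8^-0.19 = 0.8943
D / (0.0145 × 0.8943) = 220 / (0.01297) = 1.696 × 10^4
E = (1.696 × 10^4)^3.2573 = 5.977 × 10^13 J

E ≈ 5.98 × 10^13 J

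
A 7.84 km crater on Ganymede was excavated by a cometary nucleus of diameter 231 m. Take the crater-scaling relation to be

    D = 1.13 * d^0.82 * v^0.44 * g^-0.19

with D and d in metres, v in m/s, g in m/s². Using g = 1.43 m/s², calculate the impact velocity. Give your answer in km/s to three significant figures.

Rearranging for v: v = [D / (1.13 · 231^0.82 · 1.43^-0.19)]^(1/0.44).
D = 7840 m.
231^0.82 = 86.73
1.43^-0.19 = 0.9343
Denominator = 1.13 × 86.73 × 0.9343 = 91.57
D / 91.57 = 7840 / 91.57 = 85.62
v = 85.62^(1/0.44) = 85.62^2.2727 = 24670 m/s

v ≈ 24.7 km/s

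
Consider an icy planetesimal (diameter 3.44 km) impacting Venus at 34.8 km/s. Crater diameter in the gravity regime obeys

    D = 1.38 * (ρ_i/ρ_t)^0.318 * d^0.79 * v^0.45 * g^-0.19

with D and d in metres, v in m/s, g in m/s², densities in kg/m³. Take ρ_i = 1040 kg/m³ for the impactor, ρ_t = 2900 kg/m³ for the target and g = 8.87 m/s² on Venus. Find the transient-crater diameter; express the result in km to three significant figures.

D ≈ 45.3 km

In SI units: d = 3440 m, v = 34800 m/s.
(ρ_i/ρ_t)^0.318 = (1040/2900)^0.318 = 0.7217
d^0.79 = 3440^0.79 = 622.1
v^0.45 = 34800^0.45 = 110.6
g^-0.19 = 8.87^-0.19 = 0.6605
D = 1.38 × 0.7217 × 622.1 × 110.6 × 0.6605 = 45261 m
   = 45.26 km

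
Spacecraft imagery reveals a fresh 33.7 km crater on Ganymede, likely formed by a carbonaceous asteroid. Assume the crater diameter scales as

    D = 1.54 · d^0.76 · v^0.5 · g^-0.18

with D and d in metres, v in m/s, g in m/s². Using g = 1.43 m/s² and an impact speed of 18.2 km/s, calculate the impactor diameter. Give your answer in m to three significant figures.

d ≈ 881 m

Rearranging for d: d = [D / (1.54 · 18200^0.5 · 1.43^-0.18)]^(1/0.76).
D = 33700 m.
18200^0.5 = 134.9
1.43^-0.18 = 0.9376
Denominator = 1.54 × 134.9 × 0.9376 = 194.8
D / 194.8 = 33700 / 194.8 = 173.0
d = 173.0^(1/0.76) = 173.0^1.3158 = 880.7 m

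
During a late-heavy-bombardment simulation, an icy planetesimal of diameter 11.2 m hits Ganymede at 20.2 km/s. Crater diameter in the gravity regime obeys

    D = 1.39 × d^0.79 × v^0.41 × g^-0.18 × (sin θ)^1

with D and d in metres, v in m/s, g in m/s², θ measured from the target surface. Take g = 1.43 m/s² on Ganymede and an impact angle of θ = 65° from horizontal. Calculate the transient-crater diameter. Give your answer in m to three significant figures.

D ≈ 464 m

In SI units: v = 20200 m/s.
d^0.79 = 11.2^0.79 = 6.743
v^0.41 = 20200^0.41 = 58.24
g^-0.18 = 1.43^-0.18 = 0.9376
(sin 65°)^1 = 0.9063^1 = 0.9063
D = 1.39 × 6.743 × 58.24 × 0.9376 × 0.9063 = 463.9 m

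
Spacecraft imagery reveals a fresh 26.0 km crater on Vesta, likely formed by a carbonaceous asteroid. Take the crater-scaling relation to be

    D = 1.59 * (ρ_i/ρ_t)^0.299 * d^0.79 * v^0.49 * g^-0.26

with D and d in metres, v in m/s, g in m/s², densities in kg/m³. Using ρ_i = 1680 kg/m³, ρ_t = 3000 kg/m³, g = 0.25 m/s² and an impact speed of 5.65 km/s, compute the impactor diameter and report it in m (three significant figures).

Rearranging for d: d = [D / (1.59 · (1680/3000)^0.299 · 5650^0.49 · 0.25^-0.26)]^(1/0.79).
D = 26000 m.
(1680/3000)^0.299 = 0.8408
5650^0.49 = 68.95
0.25^-0.26 = 1.434
Denominator = 1.59 × 0.8408 × 68.95 × 1.434 = 132.2
D / 132.2 = 26000 / 132.2 = 196.7
d = 196.7^(1/0.79) = 196.7^1.2658 = 800.8 m

d ≈ 801 m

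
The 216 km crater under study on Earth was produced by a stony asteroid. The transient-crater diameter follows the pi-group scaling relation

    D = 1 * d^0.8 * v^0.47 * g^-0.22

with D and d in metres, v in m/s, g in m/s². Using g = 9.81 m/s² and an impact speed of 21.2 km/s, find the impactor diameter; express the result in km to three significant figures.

d ≈ 25.1 km

Rearranging for d: d = [D / (1 · 21200^0.47 · 9.81^-0.22)]^(1/0.8).
D = 216000 m.
21200^0.47 = 108.0
9.81^-0.22 = 0.6051
Denominator = 1 × 108.0 × 0.6051 = 65.35
D / 65.35 = 216000 / 65.35 = 3305
d = 3305^(1/0.8) = 3305^1.25 = 25059 m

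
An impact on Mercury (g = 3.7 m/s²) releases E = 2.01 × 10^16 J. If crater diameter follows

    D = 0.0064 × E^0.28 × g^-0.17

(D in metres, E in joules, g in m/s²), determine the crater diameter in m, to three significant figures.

E^0.28 = (2.01 × 10^16)^0.28 = 3.672 × 10^4
g^-0.17 = 3.7^-0.17 = 0.8006
D = 0.0064 × 3.672 × 10^4 × 0.8006 = 188.1 m

D ≈ 188 m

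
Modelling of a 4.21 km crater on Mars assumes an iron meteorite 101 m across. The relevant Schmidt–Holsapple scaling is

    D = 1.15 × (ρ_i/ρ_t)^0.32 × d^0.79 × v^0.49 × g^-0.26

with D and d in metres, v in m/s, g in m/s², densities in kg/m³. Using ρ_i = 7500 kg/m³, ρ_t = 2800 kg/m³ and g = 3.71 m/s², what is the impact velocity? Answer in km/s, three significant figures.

Rearranging for v: v = [D / (1.15 · (7500/2800)^0.32 · 101^0.79 · 3.71^-0.26)]^(1/0.49).
D = 4210 m.
(7500/2800)^0.32 = 1.371
101^0.79 = 38.32
3.71^-0.26 = 0.7112
Denominator = 1.15 × 1.371 × 38.32 × 0.7112 = 42.97
D / 42.97 = 4210 / 42.97 = 97.98
v = 97.98^(1/0.49) = 97.98^2.0408 = 11575 m/s

v ≈ 11.6 km/s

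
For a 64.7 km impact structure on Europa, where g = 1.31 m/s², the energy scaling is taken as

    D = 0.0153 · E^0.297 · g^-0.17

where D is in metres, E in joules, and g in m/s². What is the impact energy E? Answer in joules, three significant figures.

E ≈ 2.39 × 10^22 J

Rearranging: E = [D / (0.0153 · g^-0.17)]^(1/0.297).
D = 64700 m.
g^-0.17 = 1.31^-0.17 = 0.9551
D / (0.0153 × 0.9551) = 64700 / (0.01461) = 4.428 × 10^6
E = (4.428 × 10^6)^3.367 = 2.387 × 10^22 J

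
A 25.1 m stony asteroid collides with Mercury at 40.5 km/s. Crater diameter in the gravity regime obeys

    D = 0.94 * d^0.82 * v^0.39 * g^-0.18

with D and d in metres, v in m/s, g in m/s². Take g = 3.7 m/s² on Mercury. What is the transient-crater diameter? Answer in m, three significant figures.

In SI units: v = 40500 m/s.
d^0.82 = 25.1^0.82 = 14.05
v^0.39 = 40500^0.39 = 62.65
g^-0.18 = 3.7^-0.18 = 0.7902
D = 0.94 × 14.05 × 62.65 × 0.7902 = 653.8 m

D ≈ 654 m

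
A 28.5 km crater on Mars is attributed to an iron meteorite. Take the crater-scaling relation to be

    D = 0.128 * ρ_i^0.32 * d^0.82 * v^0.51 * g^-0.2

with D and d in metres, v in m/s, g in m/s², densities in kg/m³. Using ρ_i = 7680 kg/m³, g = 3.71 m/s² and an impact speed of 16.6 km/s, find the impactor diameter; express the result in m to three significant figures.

Rearranging for d: d = [D / (0.128 · 7680^0.32 · 16600^0.51 · 3.71^-0.2)]^(1/0.82).
D = 28500 m.
7680^0.32 = 17.51
16600^0.51 = 142.0
3.71^-0.2 = 0.7694
Denominator = 0.128 × 17.51 × 142.0 × 0.7694 = 244.9
D / 244.9 = 28500 / 244.9 = 116.4
d = 116.4^(1/0.82) = 116.4^1.2195 = 330.7 m

d ≈ 331 m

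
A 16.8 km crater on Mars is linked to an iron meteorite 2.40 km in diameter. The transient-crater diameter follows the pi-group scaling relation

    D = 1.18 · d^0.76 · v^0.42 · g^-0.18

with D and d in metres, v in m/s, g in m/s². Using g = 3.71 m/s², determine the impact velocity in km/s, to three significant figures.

v ≈ 10.4 km/s

Rearranging for v: v = [D / (1.18 · 2400^0.76 · 3.71^-0.18)]^(1/0.42).
D = 16800 m.
2400^0.76 = 370.6
3.71^-0.18 = 0.7898
Denominator = 1.18 × 370.6 × 0.7898 = 345.4
D / 345.4 = 16800 / 345.4 = 48.64
v = 48.64^(1/0.42) = 48.64^2.381 = 10393 m/s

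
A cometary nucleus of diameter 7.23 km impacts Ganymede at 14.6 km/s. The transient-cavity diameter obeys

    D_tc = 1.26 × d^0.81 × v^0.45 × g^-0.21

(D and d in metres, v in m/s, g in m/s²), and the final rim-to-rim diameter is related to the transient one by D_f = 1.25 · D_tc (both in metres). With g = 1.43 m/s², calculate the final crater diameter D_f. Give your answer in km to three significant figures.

D_f ≈ 146 km

In SI: d = 7230 m, v = 14600 m/s.
d^0.81 = 7230^0.81 = 1336
v^0.45 = 14600^0.45 = 74.81
g^-0.21 = 1.43^-0.21 = 0.9276
D_tc = 1.26 × 1336 × 74.81 × 0.9276 = 1.168 × 10^5 m
D_f = 1.25 × 1.168 × 10^5 = 1.460 × 10^5 m
     = 146.0 km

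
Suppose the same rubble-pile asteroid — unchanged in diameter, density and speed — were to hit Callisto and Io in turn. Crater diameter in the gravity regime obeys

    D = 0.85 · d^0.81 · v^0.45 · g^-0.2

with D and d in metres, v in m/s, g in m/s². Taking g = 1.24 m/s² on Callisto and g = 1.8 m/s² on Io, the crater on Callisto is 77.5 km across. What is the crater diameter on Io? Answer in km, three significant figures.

All impactor-dependent factors cancel in the ratio, leaving D_Io/D_Callisto = (g_Io/g_Callisto)^-0.2.
(1.8/1.24)^-0.2 = 1.452^-0.2 = 0.9281
D_Io = 0.9281 × 77.5 km = 71.9 km

D ≈ 71.9 km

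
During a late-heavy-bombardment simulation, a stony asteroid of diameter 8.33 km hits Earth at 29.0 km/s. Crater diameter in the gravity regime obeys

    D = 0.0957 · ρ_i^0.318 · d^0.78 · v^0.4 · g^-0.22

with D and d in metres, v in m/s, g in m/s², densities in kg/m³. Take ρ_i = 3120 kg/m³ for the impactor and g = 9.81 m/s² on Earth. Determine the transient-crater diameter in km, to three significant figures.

D ≈ 52.1 km

In SI units: d = 8330 m, v = 29000 m/s.
ρ_i^0.318 = 3120^0.318 = 12.92
d^0.78 = 8330^0.78 = 1143
v^0.4 = 29000^0.4 = 60.95
g^-0.22 = 9.81^-0.22 = 0.6051
D = 0.0957 × 12.92 × 1143 × 60.95 × 0.6051 = 52122 m
   = 52.12 km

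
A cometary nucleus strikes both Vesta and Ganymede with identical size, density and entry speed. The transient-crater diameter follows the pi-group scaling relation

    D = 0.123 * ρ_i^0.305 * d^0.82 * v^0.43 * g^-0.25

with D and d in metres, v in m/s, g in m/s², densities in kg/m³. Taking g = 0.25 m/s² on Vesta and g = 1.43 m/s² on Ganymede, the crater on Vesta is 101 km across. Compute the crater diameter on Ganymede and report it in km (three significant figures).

All impactor-dependent factors cancel in the ratio, leaving D_Ganymede/D_Vesta = (g_Ganymede/g_Vesta)^-0.25.
(1.43/0.25)^-0.25 = 5.720^-0.25 = 0.6466
D_Ganymede = 0.6466 × 101 km = 65.3 km

D ≈ 65.3 km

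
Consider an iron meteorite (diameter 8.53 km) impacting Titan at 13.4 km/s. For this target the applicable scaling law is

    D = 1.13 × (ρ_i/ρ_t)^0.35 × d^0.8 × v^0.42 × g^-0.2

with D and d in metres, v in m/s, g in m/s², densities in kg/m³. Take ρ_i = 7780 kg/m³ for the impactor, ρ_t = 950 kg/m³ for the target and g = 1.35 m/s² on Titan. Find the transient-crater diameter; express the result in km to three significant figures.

D ≈ 168 km

In SI units: d = 8530 m, v = 13400 m/s.
(ρ_i/ρ_t)^0.35 = (7780/950)^0.35 = 2.088
d^0.8 = 8530^0.8 = 1396
v^0.42 = 13400^0.42 = 54.12
g^-0.2 = 1.35^-0.2 = 0.9417
D = 1.13 × 2.088 × 1396 × 54.12 × 0.9417 = 1.679 × 10^5 m
   = 167.9 km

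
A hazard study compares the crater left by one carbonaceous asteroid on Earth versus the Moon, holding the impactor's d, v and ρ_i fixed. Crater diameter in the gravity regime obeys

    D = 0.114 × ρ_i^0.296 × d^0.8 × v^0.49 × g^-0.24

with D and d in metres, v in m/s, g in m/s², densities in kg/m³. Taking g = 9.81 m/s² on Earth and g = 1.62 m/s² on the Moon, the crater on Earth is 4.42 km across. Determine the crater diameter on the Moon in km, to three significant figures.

D ≈ 6.81 km

All impactor-dependent factors cancel in the ratio, leaving D_Moon/D_Earth = (g_Moon/g_Earth)^-0.24.
(1.62/9.81)^-0.24 = 0.1651^-0.24 = 1.541
D_Moon = 1.541 × 4.42 km = 6.81 km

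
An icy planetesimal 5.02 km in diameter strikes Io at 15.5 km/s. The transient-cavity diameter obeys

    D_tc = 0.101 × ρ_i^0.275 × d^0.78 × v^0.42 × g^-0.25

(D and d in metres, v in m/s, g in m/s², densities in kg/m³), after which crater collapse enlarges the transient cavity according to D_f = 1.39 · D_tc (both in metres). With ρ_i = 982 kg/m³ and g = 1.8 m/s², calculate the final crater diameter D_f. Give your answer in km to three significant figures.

D_f ≈ 35.7 km

In SI: d = 5020 m, v = 15500 m/s.
ρ_i^0.275 = 982^0.275 = 6.650
d^0.78 = 5020^0.78 = 770.1
v^0.42 = 15500^0.42 = 57.54
g^-0.25 = 1.8^-0.25 = 0.8633
D_tc = 0.101 × 6.650 × 770.1 × 57.54 × 0.8633 = 25690 m
D_f = 1.39 × 25690 = 35709 m
     = 35.71 km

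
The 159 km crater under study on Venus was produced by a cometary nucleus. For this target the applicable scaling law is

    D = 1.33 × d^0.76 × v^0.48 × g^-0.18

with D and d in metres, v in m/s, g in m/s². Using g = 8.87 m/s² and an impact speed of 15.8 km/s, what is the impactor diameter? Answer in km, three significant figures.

Rearranging for d: d = [D / (1.33 · 15800^0.48 · 8.87^-0.18)]^(1/0.76).
D = 159000 m.
15800^0.48 = 103.6
8.87^-0.18 = 0.6751
Denominator = 1.33 × 103.6 × 0.6751 = 93.02
D / 93.02 = 159000 / 93.02 = 1709
d = 1709^(1/0.76) = 1709^1.3158 = 17933 m

d ≈ 17.9 km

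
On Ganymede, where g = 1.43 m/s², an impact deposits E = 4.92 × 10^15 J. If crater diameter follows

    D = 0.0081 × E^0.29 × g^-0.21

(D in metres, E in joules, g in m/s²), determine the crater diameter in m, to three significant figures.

D ≈ 267 m

E^0.29 = (4.92 × 10^15)^0.29 = 3.554 × 10^4
g^-0.21 = 1.43^-0.21 = 0.9276
D = 0.0081 × 3.554 × 10^4 × 0.9276 = 267.0 m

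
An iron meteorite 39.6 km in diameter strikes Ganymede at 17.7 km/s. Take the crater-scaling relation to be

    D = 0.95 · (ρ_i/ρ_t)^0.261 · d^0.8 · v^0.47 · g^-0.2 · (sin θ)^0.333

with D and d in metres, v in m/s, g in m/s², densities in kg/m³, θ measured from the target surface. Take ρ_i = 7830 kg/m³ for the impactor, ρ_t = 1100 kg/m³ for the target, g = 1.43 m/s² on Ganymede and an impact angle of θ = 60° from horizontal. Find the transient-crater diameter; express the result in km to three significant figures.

In SI units: d = 39600 m, v = 17700 m/s.
(ρ_i/ρ_t)^0.261 = (7830/1100)^0.261 = 1.669
d^0.8 = 39600^0.8 = 4766
v^0.47 = 17700^0.47 = 99.21
g^-0.2 = 1.43^-0.2 = 0.9310
(sin 60°)^0.333 = 0.8660^0.333 = 0.9532
D = 0.95 × 1.669 × 4766 × 99.21 × 0.9310 × 0.9532 = 6.653 × 10^5 m
   = 665.3 km

D ≈ 665 km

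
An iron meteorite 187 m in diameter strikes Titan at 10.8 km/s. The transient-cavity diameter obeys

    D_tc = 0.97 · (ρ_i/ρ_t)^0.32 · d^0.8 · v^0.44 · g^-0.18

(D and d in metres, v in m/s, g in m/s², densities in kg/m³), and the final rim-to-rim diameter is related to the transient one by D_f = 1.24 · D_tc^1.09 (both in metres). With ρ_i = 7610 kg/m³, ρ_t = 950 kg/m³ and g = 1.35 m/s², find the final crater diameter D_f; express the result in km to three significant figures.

D_f ≈ 19.2 km

v = 10800 m/s.
(ρ_i/ρ_t)^0.32 = (7610/950)^0.32 = 1.946
d^0.8 = 187^0.8 = 65.69
v^0.44 = 10800^0.44 = 59.53
g^-0.18 = 1.35^-0.18 = 0.9474
D_tc = 0.97 × 1.946 × 65.69 × 59.53 × 0.9474 = 6993 m
D_f = 1.24 × (6993)^1.09 = 19236 m
     = 19.24 km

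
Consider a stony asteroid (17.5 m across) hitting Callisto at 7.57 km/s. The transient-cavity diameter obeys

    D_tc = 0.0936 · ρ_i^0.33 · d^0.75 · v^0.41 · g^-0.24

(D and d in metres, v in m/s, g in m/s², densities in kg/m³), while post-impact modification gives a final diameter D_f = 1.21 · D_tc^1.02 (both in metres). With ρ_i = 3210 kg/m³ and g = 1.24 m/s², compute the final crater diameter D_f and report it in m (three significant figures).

D_f ≈ 581 m

v = 7570 m/s.
ρ_i^0.33 = 3210^0.33 = 14.36
d^0.75 = 17.5^0.75 = 8.556
v^0.41 = 7570^0.41 = 38.94
g^-0.24 = 1.24^-0.24 = 0.9497
D_tc = 0.0936 × 14.36 × 8.556 × 38.94 × 0.9497 = 425.3 m
D_f = 1.21 × (425.3)^1.02 = 580.8 m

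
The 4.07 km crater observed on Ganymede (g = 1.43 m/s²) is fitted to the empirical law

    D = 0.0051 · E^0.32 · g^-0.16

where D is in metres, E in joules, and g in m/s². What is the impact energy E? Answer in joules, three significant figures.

E ≈ 3.32 × 10^18 J

Rearranging: E = [D / (0.0051 · g^-0.16)]^(1/0.32).
D = 4070 m.
g^-0.16 = 1.43^-0.16 = 0.9444
D / (0.0051 × 0.9444) = 4070 / (4.816 × 10^-3) = 8.451 × 10^5
E = (8.451 × 10^5)^3.125 = 3.323 × 10^18 J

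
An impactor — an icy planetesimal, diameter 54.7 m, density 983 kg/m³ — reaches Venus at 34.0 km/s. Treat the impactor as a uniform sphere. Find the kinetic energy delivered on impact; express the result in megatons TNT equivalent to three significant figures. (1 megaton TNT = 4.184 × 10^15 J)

E ≈ 11.6 Mt TNT

v = 34000 m/s.
Mass m = (π/6) ρ d³ = (π/6) × 983 × (54.7)³ = 8.424 × 10^7 kg
E = ½ m v² = 0.5 × 8.424 × 10^7 × (34000)² = 4.869 × 10^16 J
   = 4.869 × 10^16 / 4.184×10^15 = 11.64 Mt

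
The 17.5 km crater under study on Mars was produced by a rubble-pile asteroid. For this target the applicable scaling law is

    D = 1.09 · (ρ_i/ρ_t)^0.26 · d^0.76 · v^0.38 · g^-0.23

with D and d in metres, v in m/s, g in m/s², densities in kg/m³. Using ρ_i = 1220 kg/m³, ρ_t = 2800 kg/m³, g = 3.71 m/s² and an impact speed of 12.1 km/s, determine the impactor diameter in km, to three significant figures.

d ≈ 6.14 km

Rearranging for d: d = [D / (1.09 · (1220/2800)^0.26 · 12100^0.38 · 3.71^-0.23)]^(1/0.76).
D = 17500 m.
(1220/2800)^0.26 = 0.8057
12100^0.38 = 35.60
3.71^-0.23 = 0.7397
Denominator = 1.09 × 0.8057 × 35.60 × 0.7397 = 23.13
D / 23.13 = 17500 / 23.13 = 756.6
d = 756.6^(1/0.76) = 756.6^1.3158 = 6138 m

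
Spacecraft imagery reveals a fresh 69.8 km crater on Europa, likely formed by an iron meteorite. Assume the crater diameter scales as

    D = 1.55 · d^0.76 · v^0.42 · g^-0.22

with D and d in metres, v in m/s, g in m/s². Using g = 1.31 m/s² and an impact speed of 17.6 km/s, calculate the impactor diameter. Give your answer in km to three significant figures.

Rearranging for d: d = [D / (1.55 · 17600^0.42 · 1.31^-0.22)]^(1/0.76).
D = 69800 m.
17600^0.42 = 60.69
1.31^-0.22 = 0.9423
Denominator = 1.55 × 60.69 × 0.9423 = 88.64
D / 88.64 = 69800 / 88.64 = 787.5
d = 787.5^(1/0.76) = 787.5^1.3158 = 6470 m

d ≈ 6.47 km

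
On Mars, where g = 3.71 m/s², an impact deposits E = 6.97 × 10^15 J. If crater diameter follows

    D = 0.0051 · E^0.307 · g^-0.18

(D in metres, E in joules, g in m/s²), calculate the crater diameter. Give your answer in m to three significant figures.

E^0.307 = (6.97 × 10^15)^0.307 = 7.309 × 10^4
g^-0.18 = 3.71^-0.18 = 0.7898
D = 0.0051 × 7.309 × 10^4 × 0.7898 = 294.4 m

D ≈ 294 m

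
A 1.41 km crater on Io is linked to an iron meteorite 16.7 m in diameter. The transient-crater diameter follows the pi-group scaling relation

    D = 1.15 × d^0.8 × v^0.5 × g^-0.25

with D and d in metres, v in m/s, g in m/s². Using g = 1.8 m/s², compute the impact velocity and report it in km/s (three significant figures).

Rearranging for v: v = [D / (1.15 · 16.7^0.8 · 1.8^-0.25)]^(1/0.5).
D = 1410 m.
16.7^0.8 = 9.510
1.8^-0.25 = 0.8633
Denominator = 1.15 × 9.510 × 0.8633 = 9.441
D / 9.441 = 1410 / 9.441 = 149.3
v = 149.3^(1/0.5) = 149.3^2 = 22290 m/s

v ≈ 22.3 km/s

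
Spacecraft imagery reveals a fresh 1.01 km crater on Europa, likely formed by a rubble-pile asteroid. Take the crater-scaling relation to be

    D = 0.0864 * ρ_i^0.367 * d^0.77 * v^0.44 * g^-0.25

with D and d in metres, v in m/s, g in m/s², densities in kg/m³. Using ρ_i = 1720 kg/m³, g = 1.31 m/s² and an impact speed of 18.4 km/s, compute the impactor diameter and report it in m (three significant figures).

d ≈ 22.0 m

Rearranging for d: d = [D / (0.0864 · 1720^0.367 · 18400^0.44 · 1.31^-0.25)]^(1/0.77).
D = 1010 m.
1720^0.367 = 15.40
18400^0.44 = 75.25
1.31^-0.25 = 0.9347
Denominator = 0.0864 × 15.40 × 75.25 × 0.9347 = 93.59
D / 93.59 = 1010 / 93.59 = 10.79
d = 10.79^(1/0.77) = 10.79^1.2987 = 21.96 m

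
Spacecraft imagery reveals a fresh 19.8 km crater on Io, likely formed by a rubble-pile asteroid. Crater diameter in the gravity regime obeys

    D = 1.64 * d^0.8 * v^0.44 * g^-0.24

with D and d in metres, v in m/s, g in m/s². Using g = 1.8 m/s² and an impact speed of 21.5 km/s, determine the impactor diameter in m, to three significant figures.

Rearranging for d: d = [D / (1.64 · 21500^0.44 · 1.8^-0.24)]^(1/0.8).
D = 19800 m.
21500^0.44 = 80.59
1.8^-0.24 = 0.8684
Denominator = 1.64 × 80.59 × 0.8684 = 114.8
D / 114.8 = 19800 / 114.8 = 172.5
d = 172.5^(1/0.8) = 172.5^1.25 = 625.2 m

d ≈ 625 m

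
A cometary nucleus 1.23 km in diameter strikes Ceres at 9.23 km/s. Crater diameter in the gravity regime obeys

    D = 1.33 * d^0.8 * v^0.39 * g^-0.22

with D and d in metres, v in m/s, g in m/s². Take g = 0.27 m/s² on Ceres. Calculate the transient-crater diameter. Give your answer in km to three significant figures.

In SI units: d = 1230 m, v = 9230 m/s.
d^0.8 = 1230^0.8 = 296.4
v^0.39 = 9230^0.39 = 35.19
g^-0.22 = 0.27^-0.22 = 1.334
D = 1.33 × 296.4 × 35.19 × 1.334 = 18506 m
   = 18.51 km

D ≈ 18.5 km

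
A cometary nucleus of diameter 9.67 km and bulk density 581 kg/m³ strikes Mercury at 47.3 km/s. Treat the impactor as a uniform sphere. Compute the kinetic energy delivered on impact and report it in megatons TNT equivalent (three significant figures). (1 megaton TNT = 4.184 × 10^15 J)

E ≈ 7.35 × 10^7 Mt TNT

d = 9670 m; v = 47300 m/s.
Mass m = (π/6) ρ d³ = (π/6) × 581 × (9670)³ = 2.751 × 10^14 kg
E = ½ m v² = 0.5 × 2.751 × 10^14 × (47300)² = 3.077 × 10^23 J
   = 3.077 × 10^23 / 4.184×10^15 = 7.354 × 10^7 Mt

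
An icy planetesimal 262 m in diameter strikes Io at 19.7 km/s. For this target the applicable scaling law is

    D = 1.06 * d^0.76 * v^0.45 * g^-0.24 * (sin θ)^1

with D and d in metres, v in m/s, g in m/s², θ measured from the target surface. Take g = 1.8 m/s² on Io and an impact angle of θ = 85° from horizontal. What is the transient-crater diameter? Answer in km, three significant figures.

D ≈ 5.41 km

In SI units: v = 19700 m/s.
d^0.76 = 262^0.76 = 68.85
v^0.45 = 19700^0.45 = 85.61
g^-0.24 = 1.8^-0.24 = 0.8684
(sin 85°)^1 = 0.9962^1 = 0.9962
D = 1.06 × 68.85 × 85.61 × 0.8684 × 0.9962 = 5405 m
   = 5.405 km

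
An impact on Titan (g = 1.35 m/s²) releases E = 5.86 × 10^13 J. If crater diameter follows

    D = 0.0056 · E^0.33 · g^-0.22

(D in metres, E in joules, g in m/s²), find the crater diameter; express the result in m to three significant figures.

E^0.33 = (5.86 × 10^13)^0.33 = 3.495 × 10^4
g^-0.22 = 1.35^-0.22 = 0.9361
D = 0.0056 × 3.495 × 10^4 × 0.9361 = 183.2 m

D ≈ 183 m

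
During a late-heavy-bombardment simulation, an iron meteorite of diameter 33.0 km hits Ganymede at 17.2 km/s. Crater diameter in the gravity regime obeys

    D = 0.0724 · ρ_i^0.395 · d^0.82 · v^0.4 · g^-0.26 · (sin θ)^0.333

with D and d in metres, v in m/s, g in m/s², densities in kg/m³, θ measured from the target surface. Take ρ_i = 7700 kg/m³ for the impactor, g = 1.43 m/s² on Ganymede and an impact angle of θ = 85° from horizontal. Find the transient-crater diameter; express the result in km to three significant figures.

D ≈ 567 km

In SI units: d = 33000 m, v = 17200 m/s.
ρ_i^0.395 = 7700^0.395 = 34.29
d^0.82 = 33000^0.82 = 5072
v^0.4 = 17200^0.4 = 49.46
g^-0.26 = 1.43^-0.26 = 0.9112
(sin 85°)^0.333 = 0.9962^0.333 = 0.9987
D = 0.0724 × 34.29 × 5072 × 49.46 × 0.9112 × 0.9987 = 5.667 × 10^5 m
   = 566.7 km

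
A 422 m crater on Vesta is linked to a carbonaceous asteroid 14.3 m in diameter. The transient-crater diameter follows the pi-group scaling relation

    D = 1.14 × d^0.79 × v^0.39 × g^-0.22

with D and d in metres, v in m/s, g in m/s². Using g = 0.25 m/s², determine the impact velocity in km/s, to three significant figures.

Rearranging for v: v = [D / (1.14 · 14.3^0.79 · 0.25^-0.22)]^(1/0.39).
14.3^0.79 = 8.179
0.25^-0.22 = 1.357
Denominator = 1.14 × 8.179 × 1.357 = 12.65
D / 12.65 = 422 / 12.65 = 33.36
v = 33.36^(1/0.39) = 33.36^2.5641 = 8048 m/s

v ≈ 8.05 km/s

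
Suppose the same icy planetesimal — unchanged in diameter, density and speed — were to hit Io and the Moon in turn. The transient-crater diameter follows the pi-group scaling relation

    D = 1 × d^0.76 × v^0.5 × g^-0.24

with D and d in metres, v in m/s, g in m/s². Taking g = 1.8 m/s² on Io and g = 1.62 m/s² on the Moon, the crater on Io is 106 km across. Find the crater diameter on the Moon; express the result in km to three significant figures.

D ≈ 109 km

All impactor-dependent factors cancel in the ratio, leaving D_Moon/D_Io = (g_Moon/g_Io)^-0.24.
(1.62/1.8)^-0.24 = 0.9000^-0.24 = 1.026
D_Moon = 1.026 × 106 km = 109 km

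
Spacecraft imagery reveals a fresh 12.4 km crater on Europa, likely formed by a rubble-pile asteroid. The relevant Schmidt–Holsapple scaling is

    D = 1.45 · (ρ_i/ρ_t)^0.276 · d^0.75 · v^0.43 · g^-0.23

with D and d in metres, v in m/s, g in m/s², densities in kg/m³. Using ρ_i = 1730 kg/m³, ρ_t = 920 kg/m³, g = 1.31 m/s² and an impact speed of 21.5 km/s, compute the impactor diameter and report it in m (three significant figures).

Rearranging for d: d = [D / (1.45 · (1730/920)^0.276 · 21500^0.43 · 1.31^-0.23)]^(1/0.75).
D = 12400 m.
(1730/920)^0.276 = 1.190
21500^0.43 = 72.94
1.31^-0.23 = 0.9398
Denominator = 1.45 × 1.190 × 72.94 × 0.9398 = 118.3
D / 118.3 = 12400 / 118.3 = 104.8
d = 104.8^(1/0.75) = 104.8^1.3333 = 494.0 m

d ≈ 494 m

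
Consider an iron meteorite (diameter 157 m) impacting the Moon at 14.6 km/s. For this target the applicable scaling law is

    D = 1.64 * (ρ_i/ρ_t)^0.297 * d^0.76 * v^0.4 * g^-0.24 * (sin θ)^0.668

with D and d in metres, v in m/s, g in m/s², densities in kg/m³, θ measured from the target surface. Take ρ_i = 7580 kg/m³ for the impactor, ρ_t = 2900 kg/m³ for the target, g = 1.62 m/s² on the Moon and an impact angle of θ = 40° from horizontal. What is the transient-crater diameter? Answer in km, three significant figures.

D ≈ 3.13 km

In SI units: v = 14600 m/s.
(ρ_i/ρ_t)^0.297 = (7580/2900)^0.297 = 1.330
d^0.76 = 157^0.76 = 46.65
v^0.4 = 14600^0.4 = 46.32
g^-0.24 = 1.62^-0.24 = 0.8907
(sin 40°)^0.668 = 0.6428^0.668 = 0.7444
D = 1.64 × 1.330 × 46.65 × 46.32 × 0.8907 × 0.7444 = 3125 m
   = 3.125 km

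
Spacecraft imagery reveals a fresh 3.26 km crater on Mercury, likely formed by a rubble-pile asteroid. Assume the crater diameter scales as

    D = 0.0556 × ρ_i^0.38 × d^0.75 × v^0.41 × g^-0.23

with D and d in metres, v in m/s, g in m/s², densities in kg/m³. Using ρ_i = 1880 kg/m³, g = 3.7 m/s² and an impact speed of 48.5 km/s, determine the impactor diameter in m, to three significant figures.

d ≈ 205 m

Rearranging for d: d = [D / (0.0556 · 1880^0.38 · 48500^0.41 · 3.7^-0.23)]^(1/0.75).
D = 3260 m.
1880^0.38 = 17.55
48500^0.41 = 83.40
3.7^-0.23 = 0.7401
Denominator = 0.0556 × 17.55 × 83.40 × 0.7401 = 60.23
D / 60.23 = 3260 / 60.23 = 54.13
d = 54.13^(1/0.75) = 54.13^1.3333 = 204.7 m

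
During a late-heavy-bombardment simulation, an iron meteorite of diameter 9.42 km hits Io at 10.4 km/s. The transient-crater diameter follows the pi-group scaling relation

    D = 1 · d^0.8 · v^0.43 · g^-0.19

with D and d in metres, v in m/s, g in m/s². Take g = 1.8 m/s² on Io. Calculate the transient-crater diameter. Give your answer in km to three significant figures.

D ≈ 72.1 km

In SI units: d = 9420 m, v = 10400 m/s.
d^0.8 = 9420^0.8 = 1511
v^0.43 = 10400^0.43 = 53.37
g^-0.19 = 1.8^-0.19 = 0.8943
D = 1 × 1511 × 53.37 × 0.8943 = 72118 m
   = 72.12 km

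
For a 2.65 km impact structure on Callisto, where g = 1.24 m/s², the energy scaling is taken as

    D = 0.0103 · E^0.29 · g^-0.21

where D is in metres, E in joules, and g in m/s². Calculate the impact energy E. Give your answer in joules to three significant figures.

Rearranging: E = [D / (0.0103 · g^-0.21)]^(1/0.29).
D = 2650 m.
g^-0.21 = 1.24^-0.21 = 0.9558
D / (0.0103 × 0.9558) = 2650 / (9.845 × 10^-3) = 2.692 × 10^5
E = (2.692 × 10^5)^3.4483 = 5.303 × 10^18 J

E ≈ 5.30 × 10^18 J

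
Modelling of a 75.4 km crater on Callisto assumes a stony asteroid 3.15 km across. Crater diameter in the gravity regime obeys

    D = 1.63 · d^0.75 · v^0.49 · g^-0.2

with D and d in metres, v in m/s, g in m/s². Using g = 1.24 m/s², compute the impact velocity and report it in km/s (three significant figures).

Rearranging for v: v = [D / (1.63 · 3150^0.75 · 1.24^-0.2)]^(1/0.49).
D = 75400 m.
3150^0.75 = 420.5
1.24^-0.2 = 0.9579
Denominator = 1.63 × 420.5 × 0.9579 = 656.6
D / 656.6 = 75400 / 656.6 = 114.8
v = 114.8^(1/0.49) = 114.8^2.0408 = 15993 m/s

v ≈ 16.0 km/s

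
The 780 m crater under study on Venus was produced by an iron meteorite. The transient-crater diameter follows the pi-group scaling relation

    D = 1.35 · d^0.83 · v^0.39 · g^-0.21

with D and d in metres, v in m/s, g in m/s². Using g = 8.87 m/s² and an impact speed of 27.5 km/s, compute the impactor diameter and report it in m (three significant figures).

Rearranging for d: d = [D / (1.35 · 27500^0.39 · 8.87^-0.21)]^(1/0.83).
27500^0.39 = 53.87
8.87^-0.21 = 0.6323
Denominator = 1.35 × 53.87 × 0.6323 = 45.98
D / 45.98 = 780 / 45.98 = 16.96
d = 16.96^(1/0.83) = 16.96^1.2048 = 30.28 m

d ≈ 30.3 m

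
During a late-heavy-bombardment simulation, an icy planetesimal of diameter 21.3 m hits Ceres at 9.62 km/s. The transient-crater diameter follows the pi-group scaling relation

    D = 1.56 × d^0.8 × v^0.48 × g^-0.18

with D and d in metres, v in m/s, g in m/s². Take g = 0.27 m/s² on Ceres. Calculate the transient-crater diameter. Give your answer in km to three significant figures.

In SI units: v = 9620 m/s.
d^0.8 = 21.3^0.8 = 11.55
v^0.48 = 9620^0.48 = 81.64
g^-0.18 = 0.27^-0.18 = 1.266
D = 1.56 × 11.55 × 81.64 × 1.266 = 1862 m
   = 1.862 km

D ≈ 1.86 km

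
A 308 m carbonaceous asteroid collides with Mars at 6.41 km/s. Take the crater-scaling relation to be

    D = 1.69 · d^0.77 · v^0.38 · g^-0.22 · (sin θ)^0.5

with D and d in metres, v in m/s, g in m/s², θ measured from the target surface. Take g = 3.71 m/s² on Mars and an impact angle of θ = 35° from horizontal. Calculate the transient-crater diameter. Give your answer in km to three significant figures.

D ≈ 2.21 km

In SI units: v = 6410 m/s.
d^0.77 = 308^0.77 = 82.45
v^0.38 = 6410^0.38 = 27.96
g^-0.22 = 3.71^-0.22 = 0.7494
(sin 35°)^0.5 = 0.5736^0.5 = 0.7574
D = 1.69 × 82.45 × 27.96 × 0.7494 × 0.7574 = 2211 m
   = 2.211 km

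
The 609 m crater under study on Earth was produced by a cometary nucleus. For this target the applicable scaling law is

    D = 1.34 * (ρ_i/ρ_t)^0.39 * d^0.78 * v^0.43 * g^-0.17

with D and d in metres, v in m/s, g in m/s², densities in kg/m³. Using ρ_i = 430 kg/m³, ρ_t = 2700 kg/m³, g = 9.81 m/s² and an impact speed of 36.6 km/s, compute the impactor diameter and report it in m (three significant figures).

d ≈ 32.1 m

Rearranging for d: d = [D / (1.34 · (430/2700)^0.39 · 36600^0.43 · 9.81^-0.17)]^(1/0.78).
(430/2700)^0.39 = 0.4885
36600^0.43 = 91.68
9.81^-0.17 = 0.6783
Denominator = 1.34 × 0.4885 × 91.68 × 0.6783 = 40.71
D / 40.71 = 609 / 40.71 = 14.96
d = 14.96^(1/0.78) = 14.96^1.2821 = 32.09 m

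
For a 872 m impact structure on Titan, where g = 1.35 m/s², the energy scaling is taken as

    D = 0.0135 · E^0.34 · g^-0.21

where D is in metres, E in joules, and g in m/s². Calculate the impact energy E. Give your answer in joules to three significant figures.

Rearranging: E = [D / (0.0135 · g^-0.21)]^(1/0.34).
g^-0.21 = 1.35^-0.21 = 0.9389
D / (0.0135 × 0.9389) = 872 / (0.01268) = 6.877 × 10^4
E = (6.877 × 10^4)^2.9412 = 1.689 × 10^14 J

E ≈ 1.69 × 10^14 J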